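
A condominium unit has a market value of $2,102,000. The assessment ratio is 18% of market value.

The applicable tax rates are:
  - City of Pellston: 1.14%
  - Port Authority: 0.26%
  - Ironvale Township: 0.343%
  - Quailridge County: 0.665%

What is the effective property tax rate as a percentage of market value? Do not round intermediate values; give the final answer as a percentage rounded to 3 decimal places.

0.433%

Assessed value = $2,102,000 × 0.18 = $378,360
City of Pellston: $378,360 × 0.0114 = $4,313.304
Port Authority: $378,360 × 0.0026 = $983.736
Ironvale Township: $378,360 × 0.00343 = $1,297.7748
Quailridge County: $378,360 × 0.00665 = $2,516.094
Total tax = $9,110.9088
Effective rate = $9,110.9088 ÷ $2,102,000 = 0.433% of market value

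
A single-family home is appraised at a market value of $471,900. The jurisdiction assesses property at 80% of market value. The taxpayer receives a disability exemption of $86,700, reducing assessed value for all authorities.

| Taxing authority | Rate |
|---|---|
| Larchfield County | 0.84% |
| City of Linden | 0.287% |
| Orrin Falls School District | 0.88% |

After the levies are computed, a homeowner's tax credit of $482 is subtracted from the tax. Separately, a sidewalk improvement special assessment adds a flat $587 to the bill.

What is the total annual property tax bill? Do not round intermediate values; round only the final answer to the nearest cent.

$5,941.76

Assessed value = $471,900 × 0.8 = $377,520
Taxable value = $377,520 − $86,700 = $290,820
Larchfield County: $290,820 × 0.0084 = $2,442.888
City of Linden: $290,820 × 0.00287 = $834.6534
Orrin Falls School District: $290,820 × 0.0088 = $2,559.216
Levies subtotal = $5,836.7574
After credit = $5,836.7574 − $482 = $5,354.7574
Total = $5,354.7574 + $587 = $5,941.7574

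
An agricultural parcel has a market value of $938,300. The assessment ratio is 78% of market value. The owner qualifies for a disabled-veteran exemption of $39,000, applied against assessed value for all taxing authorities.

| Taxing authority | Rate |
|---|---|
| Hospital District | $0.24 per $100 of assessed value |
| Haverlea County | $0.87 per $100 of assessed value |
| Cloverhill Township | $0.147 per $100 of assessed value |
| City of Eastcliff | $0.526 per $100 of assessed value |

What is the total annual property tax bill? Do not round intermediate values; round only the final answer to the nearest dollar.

$12,354

Assessed value = $938,300 × 0.78 = $731,874
Taxable value = $731,874 − $39,000 = $692,874
Hospital District: $692,874 × 0.0024 = $1,662.8976
Haverlea County: $692,874 × 0.0087 = $6,028.0038
Cloverhill Township: $692,874 × 0.00147 = $1,018.52478
City of Eastcliff: $692,874 × 0.00526 = $3,644.51724
Total = $1,662.8976 + $6,028.0038 + $1,018.52478 + $3,644.51724 = $12,353.94342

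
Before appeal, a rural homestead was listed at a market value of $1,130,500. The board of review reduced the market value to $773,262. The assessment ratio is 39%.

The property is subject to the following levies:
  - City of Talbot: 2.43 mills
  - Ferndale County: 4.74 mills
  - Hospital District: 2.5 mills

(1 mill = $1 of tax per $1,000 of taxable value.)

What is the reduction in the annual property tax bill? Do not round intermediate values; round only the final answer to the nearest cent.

$1,347.25

Old assessed value = $1,130,500 × 0.39 = $440,895
New assessed value = $773,262 × 0.39 = $301,572.18
Combined rate = 0.00243 + 0.00474 + 0.0025 = 0.00967
Old tax = $440,895 × 0.00967 = $4,263.45465
New tax = $301,572.18 × 0.00967 = $2,916.2029806
Reduction = $4,263.45465 − $2,916.2029806 = $1,347.2516694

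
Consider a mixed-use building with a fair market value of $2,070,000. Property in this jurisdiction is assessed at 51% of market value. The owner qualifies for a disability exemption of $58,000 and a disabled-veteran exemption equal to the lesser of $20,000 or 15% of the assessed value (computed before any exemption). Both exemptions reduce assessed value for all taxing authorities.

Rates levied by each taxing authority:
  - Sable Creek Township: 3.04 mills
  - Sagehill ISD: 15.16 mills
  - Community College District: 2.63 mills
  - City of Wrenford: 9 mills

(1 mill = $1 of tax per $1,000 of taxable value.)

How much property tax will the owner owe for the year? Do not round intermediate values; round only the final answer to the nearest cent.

Assessed value = $2,070,000 × 0.51 = $1,055,700
Disabled-veteran exemption = min($20,000, 15% × $1,055,700) = min($20,000, $158,355) = $20,000 (dollar cap binds)
Taxable value = $1,055,700 − $58,000 − $20,000 = $977,700
Sable Creek Township: $977,700 × 0.00304 = $2,972.208
Sagehill ISD: $977,700 × 0.01516 = $14,821.932
Community College District: $977,700 × 0.00263 = $2,571.351
City of Wrenford: $977,700 × 0.009 = $8,799.3
Total = $29,164.791

$29,164.79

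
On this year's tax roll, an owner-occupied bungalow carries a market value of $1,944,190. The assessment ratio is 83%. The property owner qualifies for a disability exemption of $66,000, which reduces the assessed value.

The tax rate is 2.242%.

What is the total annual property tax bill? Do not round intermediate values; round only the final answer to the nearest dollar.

Assessed value = $1,944,190 × 0.83 = $1,613,677.7
Taxable value = $1,613,677.7 − $66,000 = $1,547,677.7
Tax = $1,547,677.7 × 0.02242 = $34,698.934034

$34,699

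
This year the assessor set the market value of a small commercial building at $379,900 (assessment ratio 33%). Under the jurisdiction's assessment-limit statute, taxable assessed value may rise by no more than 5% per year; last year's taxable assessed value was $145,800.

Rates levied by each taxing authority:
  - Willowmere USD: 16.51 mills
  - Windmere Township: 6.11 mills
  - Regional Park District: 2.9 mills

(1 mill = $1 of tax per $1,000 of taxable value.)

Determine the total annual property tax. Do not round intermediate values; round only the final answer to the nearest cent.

Uncapped assessed value = $379,900 × 0.33 = $125,367
Cap limit = $145,800 × 1.05 = $153,090
Taxable assessed value = min($125,367, $153,090) = $125,367 (cap does not bind)
Willowmere USD: $125,367 × 0.01651 = $2,069.80917
Windmere Township: $125,367 × 0.00611 = $765.99237
Regional Park District: $125,367 × 0.0029 = $363.5643
Total = $3,199.36584

$3,199.37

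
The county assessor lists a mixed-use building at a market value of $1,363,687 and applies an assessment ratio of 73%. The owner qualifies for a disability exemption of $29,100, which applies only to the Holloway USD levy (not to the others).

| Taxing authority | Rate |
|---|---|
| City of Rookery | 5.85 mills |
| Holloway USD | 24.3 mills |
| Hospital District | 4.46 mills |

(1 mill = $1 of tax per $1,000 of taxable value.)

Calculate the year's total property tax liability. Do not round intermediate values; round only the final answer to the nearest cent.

$33,746.83

Assessed value = $1,363,687 × 0.73 = $995,491.51
City of Rookery: $995,491.51 × 0.00585 = $5,823.6253335
Holloway USD: ($995,491.51 − $29,100) × 0.0243 = $966,391.51 × 0.0243 = $23,483.313693
Hospital District: $995,491.51 × 0.00446 = $4,439.8921346
Total = $33,746.8311611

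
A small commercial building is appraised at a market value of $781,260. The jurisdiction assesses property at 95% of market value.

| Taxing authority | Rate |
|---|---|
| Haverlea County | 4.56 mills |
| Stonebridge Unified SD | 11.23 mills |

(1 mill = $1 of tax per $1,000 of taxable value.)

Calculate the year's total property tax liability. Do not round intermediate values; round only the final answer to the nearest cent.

Assessed value = $781,260 × 0.95 = $742,197
Haverlea County: $742,197 × 0.00456 = $3,384.41832
Stonebridge Unified SD: $742,197 × 0.01123 = $8,334.87231
Total = $3,384.41832 + $8,334.87231 = $11,719.29063

$11,719.29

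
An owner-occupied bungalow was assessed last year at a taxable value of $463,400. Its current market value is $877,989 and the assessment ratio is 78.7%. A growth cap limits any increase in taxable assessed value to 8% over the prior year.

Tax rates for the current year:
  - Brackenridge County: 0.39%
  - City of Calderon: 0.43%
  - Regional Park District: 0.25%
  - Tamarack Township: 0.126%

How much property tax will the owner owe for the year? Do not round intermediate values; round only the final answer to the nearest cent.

$5,985.65

Uncapped assessed value = $877,989 × 0.787 = $690,977.343
Cap limit = $463,400 × 1.08 = $500,472
Taxable assessed value = min($690,977.343, $500,472) = $500,472 (cap binds)
Brackenridge County: $500,472 × 0.0039 = $1,951.8408
City of Calderon: $500,472 × 0.0043 = $2,152.0296
Regional Park District: $500,472 × 0.0025 = $1,251.18
Tamarack Township: $500,472 × 0.00126 = $630.59472
Total = $5,985.64512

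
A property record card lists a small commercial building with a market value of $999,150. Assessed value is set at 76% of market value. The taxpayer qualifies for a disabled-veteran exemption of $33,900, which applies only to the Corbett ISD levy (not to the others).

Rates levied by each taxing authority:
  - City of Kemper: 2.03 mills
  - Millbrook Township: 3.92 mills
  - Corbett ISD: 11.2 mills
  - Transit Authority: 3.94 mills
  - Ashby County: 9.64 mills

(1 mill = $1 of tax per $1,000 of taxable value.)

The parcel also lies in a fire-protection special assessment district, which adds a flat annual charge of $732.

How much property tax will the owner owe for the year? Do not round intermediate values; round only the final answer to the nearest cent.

Assessed value = $999,150 × 0.76 = $759,354
City of Kemper: $759,354 × 0.00203 = $1,541.48862
Millbrook Township: $759,354 × 0.00392 = $2,976.66768
Corbett ISD: ($759,354 − $33,900) × 0.0112 = $725,454 × 0.0112 = $8,125.0848
Transit Authority: $759,354 × 0.00394 = $2,991.85476
Ashby County: $759,354 × 0.00964 = $7,320.17256
Levies subtotal = $22,955.26842
Total = $22,955.26842 + $732 = $23,687.26842

$23,687.27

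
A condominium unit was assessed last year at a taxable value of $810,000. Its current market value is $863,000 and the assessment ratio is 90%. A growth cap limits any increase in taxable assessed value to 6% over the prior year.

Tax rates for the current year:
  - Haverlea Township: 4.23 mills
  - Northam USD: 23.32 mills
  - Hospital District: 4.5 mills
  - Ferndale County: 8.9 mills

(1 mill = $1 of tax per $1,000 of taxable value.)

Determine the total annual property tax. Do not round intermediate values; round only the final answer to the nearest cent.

Uncapped assessed value = $863,000 × 0.9 = $776,700
Cap limit = $810,000 × 1.06 = $858,600
Taxable assessed value = min($776,700, $858,600) = $776,700 (cap does not bind)
Haverlea Township: $776,700 × 0.00423 = $3,285.441
Northam USD: $776,700 × 0.02332 = $18,112.644
Hospital District: $776,700 × 0.0045 = $3,495.15
Ferndale County: $776,700 × 0.0089 = $6,912.63
Total = $31,805.865

$31,805.87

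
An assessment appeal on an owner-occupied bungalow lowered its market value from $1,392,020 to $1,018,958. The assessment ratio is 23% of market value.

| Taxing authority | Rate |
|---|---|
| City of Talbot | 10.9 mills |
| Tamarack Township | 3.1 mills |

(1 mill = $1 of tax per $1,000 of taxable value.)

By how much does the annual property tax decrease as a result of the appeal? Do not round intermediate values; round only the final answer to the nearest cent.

$1,201.26

Old assessed value = $1,392,020 × 0.23 = $320,164.6
New assessed value = $1,018,958 × 0.23 = $234,360.34
Combined rate = 0.0109 + 0.0031 = 0.014
Old tax = $320,164.6 × 0.014 = $4,482.3044
New tax = $234,360.34 × 0.014 = $3,281.04476
Reduction = $4,482.3044 − $3,281.04476 = $1,201.25964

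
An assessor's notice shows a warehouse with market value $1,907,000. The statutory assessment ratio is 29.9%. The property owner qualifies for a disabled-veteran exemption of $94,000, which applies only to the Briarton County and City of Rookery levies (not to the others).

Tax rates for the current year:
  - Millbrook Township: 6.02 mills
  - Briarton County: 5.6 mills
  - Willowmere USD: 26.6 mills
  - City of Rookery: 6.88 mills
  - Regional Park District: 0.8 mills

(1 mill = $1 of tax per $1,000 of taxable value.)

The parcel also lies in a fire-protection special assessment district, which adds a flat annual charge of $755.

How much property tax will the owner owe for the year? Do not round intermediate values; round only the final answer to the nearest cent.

$25,753.74

Assessed value = $1,907,000 × 0.299 = $570,193
Millbrook Township: $570,193 × 0.00602 = $3,432.56186
Briarton County: ($570,193 − $94,000) × 0.0056 = $476,193 × 0.0056 = $2,666.6808
Willowmere USD: $570,193 × 0.0266 = $15,167.1338
City of Rookery: ($570,193 − $94,000) × 0.00688 = $476,193 × 0.00688 = $3,276.20784
Regional Park District: $570,193 × 0.0008 = $456.1544
Levies subtotal = $24,998.7387
Total = $24,998.7387 + $755 = $25,753.7387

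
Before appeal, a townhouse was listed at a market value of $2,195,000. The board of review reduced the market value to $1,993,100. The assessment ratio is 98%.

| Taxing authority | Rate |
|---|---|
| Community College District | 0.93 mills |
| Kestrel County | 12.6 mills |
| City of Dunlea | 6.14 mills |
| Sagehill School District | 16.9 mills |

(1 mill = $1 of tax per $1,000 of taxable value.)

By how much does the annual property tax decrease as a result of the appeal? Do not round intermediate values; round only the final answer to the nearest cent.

Old assessed value = $2,195,000 × 0.98 = $2,151,100
New assessed value = $1,993,100 × 0.98 = $1,953,238
Combined rate = 0.00093 + 0.0126 + 0.00614 + 0.0169 = 0.03657
Old tax = $2,151,100 × 0.03657 = $78,665.727
New tax = $1,953,238 × 0.03657 = $71,429.91366
Reduction = $78,665.727 − $71,429.91366 = $7,235.81334

$7,235.81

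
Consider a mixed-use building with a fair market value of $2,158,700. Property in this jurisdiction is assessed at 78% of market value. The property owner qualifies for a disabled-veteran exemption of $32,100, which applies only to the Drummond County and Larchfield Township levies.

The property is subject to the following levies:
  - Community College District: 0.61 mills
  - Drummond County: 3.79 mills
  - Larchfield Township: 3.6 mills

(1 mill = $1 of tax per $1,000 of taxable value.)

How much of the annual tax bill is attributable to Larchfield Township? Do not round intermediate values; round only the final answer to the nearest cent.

Assessed value = $2,158,700 × 0.78 = $1,683,786
Larchfield Township taxable value = $1,683,786 − $32,100 = $1,651,686
Larchfield Township levy = $1,651,686 × 0.0036 = $5,946.0696

$5,946.07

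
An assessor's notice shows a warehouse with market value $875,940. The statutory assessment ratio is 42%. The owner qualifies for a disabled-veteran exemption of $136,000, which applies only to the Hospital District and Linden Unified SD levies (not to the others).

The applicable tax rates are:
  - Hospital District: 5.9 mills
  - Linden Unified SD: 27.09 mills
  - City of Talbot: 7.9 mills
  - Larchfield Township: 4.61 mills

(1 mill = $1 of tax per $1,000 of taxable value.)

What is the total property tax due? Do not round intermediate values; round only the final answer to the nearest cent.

$12,252.57

Assessed value = $875,940 × 0.42 = $367,894.8
Hospital District: ($367,894.8 − $136,000) × 0.0059 = $231,894.8 × 0.0059 = $1,368.17932
Linden Unified SD: ($367,894.8 − $136,000) × 0.02709 = $231,894.8 × 0.02709 = $6,282.030132
City of Talbot: $367,894.8 × 0.0079 = $2,906.36892
Larchfield Township: $367,894.8 × 0.00461 = $1,695.995028
Total = $12,252.5734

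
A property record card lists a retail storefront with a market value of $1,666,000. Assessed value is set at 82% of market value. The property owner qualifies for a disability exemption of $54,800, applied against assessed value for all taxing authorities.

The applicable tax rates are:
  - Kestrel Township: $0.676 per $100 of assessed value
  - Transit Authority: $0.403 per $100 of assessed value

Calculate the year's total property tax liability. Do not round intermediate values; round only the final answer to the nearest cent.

$14,149.14

Assessed value = $1,666,000 × 0.82 = $1,366,120
Taxable value = $1,366,120 − $54,800 = $1,311,320
Kestrel Township: $1,311,320 × 0.00676 = $8,864.5232
Transit Authority: $1,311,320 × 0.00403 = $5,284.6196
Total = $8,864.5232 + $5,284.6196 = $14,149.1428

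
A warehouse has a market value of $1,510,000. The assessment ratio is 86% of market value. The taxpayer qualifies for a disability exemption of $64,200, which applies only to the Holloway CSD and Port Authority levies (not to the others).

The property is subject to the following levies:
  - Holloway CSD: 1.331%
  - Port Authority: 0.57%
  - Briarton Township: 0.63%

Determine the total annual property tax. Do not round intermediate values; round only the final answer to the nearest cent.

Assessed value = $1,510,000 × 0.86 = $1,298,600
Holloway CSD: ($1,298,600 − $64,200) × 0.01331 = $1,234,400 × 0.01331 = $16,429.864
Port Authority: ($1,298,600 − $64,200) × 0.0057 = $1,234,400 × 0.0057 = $7,036.08
Briarton Township: $1,298,600 × 0.0063 = $8,181.18
Total = $31,647.124

$31,647.12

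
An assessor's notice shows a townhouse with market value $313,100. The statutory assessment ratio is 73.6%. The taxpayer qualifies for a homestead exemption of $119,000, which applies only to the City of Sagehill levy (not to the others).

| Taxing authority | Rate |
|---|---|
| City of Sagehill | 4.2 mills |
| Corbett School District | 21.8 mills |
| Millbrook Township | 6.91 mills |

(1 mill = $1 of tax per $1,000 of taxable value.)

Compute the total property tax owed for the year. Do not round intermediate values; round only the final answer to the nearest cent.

Assessed value = $313,100 × 0.736 = $230,441.6
City of Sagehill: ($230,441.6 − $119,000) × 0.0042 = $111,441.6 × 0.0042 = $468.05472
Corbett School District: $230,441.6 × 0.0218 = $5,023.62688
Millbrook Township: $230,441.6 × 0.00691 = $1,592.351456
Total = $7,084.033056

$7,084.03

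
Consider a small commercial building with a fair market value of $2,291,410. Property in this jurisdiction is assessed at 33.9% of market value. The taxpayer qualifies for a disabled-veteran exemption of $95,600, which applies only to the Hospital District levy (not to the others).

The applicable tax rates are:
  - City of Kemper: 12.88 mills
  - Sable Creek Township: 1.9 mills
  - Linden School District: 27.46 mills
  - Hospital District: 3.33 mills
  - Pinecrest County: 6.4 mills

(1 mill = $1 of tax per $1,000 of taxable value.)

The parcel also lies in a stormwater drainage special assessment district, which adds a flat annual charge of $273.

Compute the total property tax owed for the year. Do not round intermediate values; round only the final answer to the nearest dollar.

Assessed value = $2,291,410 × 0.339 = $776,787.99
City of Kemper: $776,787.99 × 0.01288 = $10,005.0293112
Sable Creek Township: $776,787.99 × 0.0019 = $1,475.897181
Linden School District: $776,787.99 × 0.02746 = $21,330.5982054
Hospital District: ($776,787.99 − $95,600) × 0.00333 = $681,187.99 × 0.00333 = $2,268.3560067
Pinecrest County: $776,787.99 × 0.0064 = $4,971.443136
Levies subtotal = $40,051.3238403
Total = $40,051.3238403 + $273 = $40,324.3238403

$40,324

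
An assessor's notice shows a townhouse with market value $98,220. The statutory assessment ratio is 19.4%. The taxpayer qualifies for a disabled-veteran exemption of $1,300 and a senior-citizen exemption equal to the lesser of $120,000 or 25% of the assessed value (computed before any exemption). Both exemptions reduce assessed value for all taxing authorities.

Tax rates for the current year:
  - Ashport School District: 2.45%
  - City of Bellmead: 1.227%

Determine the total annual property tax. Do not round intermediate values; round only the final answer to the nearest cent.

$477.68

Assessed value = $98,220 × 0.194 = $19,054.68
Senior-citizen exemption = min($120,000, 25% × $19,054.68) = min($120,000, $4,763.67) = $4,763.67 (percentage binds)
Taxable value = $19,054.68 − $1,300 − $4,763.67 = $12,991.01
Ashport School District: $12,991.01 × 0.0245 = $318.279745
City of Bellmead: $12,991.01 × 0.01227 = $159.3996927
Total = $477.6794377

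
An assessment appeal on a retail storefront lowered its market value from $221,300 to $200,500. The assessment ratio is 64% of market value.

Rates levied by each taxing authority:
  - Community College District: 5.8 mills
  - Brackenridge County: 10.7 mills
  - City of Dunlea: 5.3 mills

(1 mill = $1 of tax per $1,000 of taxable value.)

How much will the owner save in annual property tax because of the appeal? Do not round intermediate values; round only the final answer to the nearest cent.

Old assessed value = $221,300 × 0.64 = $141,632
New assessed value = $200,500 × 0.64 = $128,320
Combined rate = 0.0058 + 0.0107 + 0.0053 = 0.0218
Old tax = $141,632 × 0.0218 = $3,087.5776
New tax = $128,320 × 0.0218 = $2,797.376
Reduction = $3,087.5776 − $2,797.376 = $290.2016

$290.20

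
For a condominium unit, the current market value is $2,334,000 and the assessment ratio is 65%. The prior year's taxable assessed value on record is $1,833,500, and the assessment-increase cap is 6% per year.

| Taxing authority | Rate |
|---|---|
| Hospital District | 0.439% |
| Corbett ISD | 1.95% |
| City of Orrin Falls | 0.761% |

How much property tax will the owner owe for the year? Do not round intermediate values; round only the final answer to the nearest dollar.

Uncapped assessed value = $2,334,000 × 0.65 = $1,517,100
Cap limit = $1,833,500 × 1.06 = $1,943,510
Taxable assessed value = min($1,517,100, $1,943,510) = $1,517,100 (cap does not bind)
Hospital District: $1,517,100 × 0.00439 = $6,660.069
Corbett ISD: $1,517,100 × 0.0195 = $29,583.45
City of Orrin Falls: $1,517,100 × 0.00761 = $11,545.131
Total = $47,788.65

$47,789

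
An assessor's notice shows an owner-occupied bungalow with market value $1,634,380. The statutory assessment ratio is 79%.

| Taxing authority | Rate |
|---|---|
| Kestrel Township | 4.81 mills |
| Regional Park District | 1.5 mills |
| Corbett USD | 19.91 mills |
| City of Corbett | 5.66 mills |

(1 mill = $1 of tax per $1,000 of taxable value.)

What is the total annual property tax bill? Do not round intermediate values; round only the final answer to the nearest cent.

$41,162.19

Assessed value = $1,634,380 × 0.79 = $1,291,160.2
Kestrel Township: $1,291,160.2 × 0.00481 = $6,210.480562
Regional Park District: $1,291,160.2 × 0.0015 = $1,936.7403
Corbett USD: $1,291,160.2 × 0.01991 = $25,706.999582
City of Corbett: $1,291,160.2 × 0.00566 = $7,307.966732
Total = $6,210.480562 + $1,936.7403 + $25,706.999582 + $7,307.966732 = $41,162.187176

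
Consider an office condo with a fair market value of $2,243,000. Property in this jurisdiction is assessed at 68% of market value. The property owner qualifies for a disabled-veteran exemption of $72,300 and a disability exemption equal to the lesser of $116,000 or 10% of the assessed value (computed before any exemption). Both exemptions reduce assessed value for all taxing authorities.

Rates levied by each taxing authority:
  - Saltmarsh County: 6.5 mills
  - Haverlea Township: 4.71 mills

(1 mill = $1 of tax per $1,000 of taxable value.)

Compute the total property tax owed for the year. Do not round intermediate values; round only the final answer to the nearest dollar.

Assessed value = $2,243,000 × 0.68 = $1,525,240
Disability exemption = min($116,000, 10% × $1,525,240) = min($116,000, $152,524) = $116,000 (dollar cap binds)
Taxable value = $1,525,240 − $72,300 − $116,000 = $1,336,940
Saltmarsh County: $1,336,940 × 0.0065 = $8,690.11
Haverlea Township: $1,336,940 × 0.00471 = $6,296.9874
Total = $14,987.0974

$14,987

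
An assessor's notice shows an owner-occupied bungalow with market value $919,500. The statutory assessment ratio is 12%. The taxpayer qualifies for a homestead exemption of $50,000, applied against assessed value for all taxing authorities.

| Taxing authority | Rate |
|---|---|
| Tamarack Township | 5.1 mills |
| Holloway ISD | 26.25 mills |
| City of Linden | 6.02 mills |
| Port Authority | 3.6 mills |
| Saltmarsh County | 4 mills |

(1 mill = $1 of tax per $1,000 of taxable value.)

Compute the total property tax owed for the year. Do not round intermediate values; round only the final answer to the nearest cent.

$2,713.49

Assessed value = $919,500 × 0.12 = $110,340
Taxable value = $110,340 − $50,000 = $60,340
Tamarack Township: $60,340 × 0.0051 = $307.734
Holloway ISD: $60,340 × 0.02625 = $1,583.925
City of Linden: $60,340 × 0.00602 = $363.2468
Port Authority: $60,340 × 0.0036 = $217.224
Saltmarsh County: $60,340 × 0.004 = $241.36
Total = $307.734 + $1,583.925 + $363.2468 + $217.224 + $241.36 = $2,713.4898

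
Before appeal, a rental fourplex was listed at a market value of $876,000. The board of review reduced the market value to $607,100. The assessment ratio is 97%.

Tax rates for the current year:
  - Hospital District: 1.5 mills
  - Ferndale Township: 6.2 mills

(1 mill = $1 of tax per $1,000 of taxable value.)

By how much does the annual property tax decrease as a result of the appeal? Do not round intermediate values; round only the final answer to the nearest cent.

$2,008.41

Old assessed value = $876,000 × 0.97 = $849,720
New assessed value = $607,100 × 0.97 = $588,887
Combined rate = 0.0015 + 0.0062 = 0.0077
Old tax = $849,720 × 0.0077 = $6,542.844
New tax = $588,887 × 0.0077 = $4,534.4299
Reduction = $6,542.844 − $4,534.4299 = $2,008.4141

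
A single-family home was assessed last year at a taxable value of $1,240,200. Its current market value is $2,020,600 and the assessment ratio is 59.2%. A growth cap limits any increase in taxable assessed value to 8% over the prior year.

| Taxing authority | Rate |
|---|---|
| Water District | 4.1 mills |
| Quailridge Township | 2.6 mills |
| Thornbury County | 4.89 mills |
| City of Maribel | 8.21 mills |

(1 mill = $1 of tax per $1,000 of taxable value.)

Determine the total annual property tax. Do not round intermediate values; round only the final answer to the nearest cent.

Uncapped assessed value = $2,020,600 × 0.592 = $1,196,195.2
Cap limit = $1,240,200 × 1.08 = $1,339,416
Taxable assessed value = min($1,196,195.2, $1,339,416) = $1,196,195.2 (cap does not bind)
Water District: $1,196,195.2 × 0.0041 = $4,904.40032
Quailridge Township: $1,196,195.2 × 0.0026 = $3,110.10752
Thornbury County: $1,196,195.2 × 0.00489 = $5,849.394528
City of Maribel: $1,196,195.2 × 0.00821 = $9,820.762592
Total = $23,684.66496

$23,684.66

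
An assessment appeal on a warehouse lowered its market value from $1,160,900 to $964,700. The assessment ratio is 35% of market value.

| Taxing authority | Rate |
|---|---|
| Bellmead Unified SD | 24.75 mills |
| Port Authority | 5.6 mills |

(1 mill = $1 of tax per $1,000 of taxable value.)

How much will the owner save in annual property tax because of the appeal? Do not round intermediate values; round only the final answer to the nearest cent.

$2,084.13

Old assessed value = $1,160,900 × 0.35 = $406,315
New assessed value = $964,700 × 0.35 = $337,645
Combined rate = 0.02475 + 0.0056 = 0.03035
Old tax = $406,315 × 0.03035 = $12,331.66025
New tax = $337,645 × 0.03035 = $10,247.52575
Reduction = $12,331.66025 − $10,247.52575 = $2,084.1345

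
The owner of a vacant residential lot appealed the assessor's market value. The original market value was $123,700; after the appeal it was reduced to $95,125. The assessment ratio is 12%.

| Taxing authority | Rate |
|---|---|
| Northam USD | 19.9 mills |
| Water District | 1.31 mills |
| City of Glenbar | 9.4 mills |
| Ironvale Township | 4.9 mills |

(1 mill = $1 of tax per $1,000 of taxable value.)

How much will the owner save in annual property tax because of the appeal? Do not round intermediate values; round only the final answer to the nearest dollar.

Old assessed value = $123,700 × 0.12 = $14,844
New assessed value = $95,125 × 0.12 = $11,415
Combined rate = 0.0199 + 0.00131 + 0.0094 + 0.0049 = 0.03551
Old tax = $14,844 × 0.03551 = $527.11044
New tax = $11,415 × 0.03551 = $405.34665
Reduction = $527.11044 − $405.34665 = $121.76379

$122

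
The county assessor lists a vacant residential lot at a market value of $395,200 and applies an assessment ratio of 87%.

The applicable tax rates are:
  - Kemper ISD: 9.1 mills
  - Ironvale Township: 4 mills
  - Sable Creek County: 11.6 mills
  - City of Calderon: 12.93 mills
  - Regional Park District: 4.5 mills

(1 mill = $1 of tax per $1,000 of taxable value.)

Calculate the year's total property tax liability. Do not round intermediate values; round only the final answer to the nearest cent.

Assessed value = $395,200 × 0.87 = $343,824
Kemper ISD: $343,824 × 0.0091 = $3,128.7984
Ironvale Township: $343,824 × 0.004 = $1,375.296
Sable Creek County: $343,824 × 0.0116 = $3,988.3584
City of Calderon: $343,824 × 0.01293 = $4,445.64432
Regional Park District: $343,824 × 0.0045 = $1,547.208
Total = $3,128.7984 + $1,375.296 + $3,988.3584 + $4,445.64432 + $1,547.208 = $14,485.30512

$14,485.31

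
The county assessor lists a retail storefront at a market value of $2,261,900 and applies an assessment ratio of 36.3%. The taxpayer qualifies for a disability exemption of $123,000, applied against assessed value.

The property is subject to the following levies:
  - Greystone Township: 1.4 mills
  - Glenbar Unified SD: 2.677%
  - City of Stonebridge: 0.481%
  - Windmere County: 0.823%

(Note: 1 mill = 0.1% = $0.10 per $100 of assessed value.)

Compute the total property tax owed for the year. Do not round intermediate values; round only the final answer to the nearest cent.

$28,767.45

Assessed value = $2,261,900 × 0.363 = $821,069.7
Taxable value = $821,069.7 − $123,000 = $698,069.7
Greystone Township: $698,069.7 × 0.0014 = $977.29758
Glenbar Unified SD: $698,069.7 × 0.02677 = $18,687.325869
City of Stonebridge: $698,069.7 × 0.00481 = $3,357.715257
Windmere County: $698,069.7 × 0.00823 = $5,745.113631
Total = $28,767.452337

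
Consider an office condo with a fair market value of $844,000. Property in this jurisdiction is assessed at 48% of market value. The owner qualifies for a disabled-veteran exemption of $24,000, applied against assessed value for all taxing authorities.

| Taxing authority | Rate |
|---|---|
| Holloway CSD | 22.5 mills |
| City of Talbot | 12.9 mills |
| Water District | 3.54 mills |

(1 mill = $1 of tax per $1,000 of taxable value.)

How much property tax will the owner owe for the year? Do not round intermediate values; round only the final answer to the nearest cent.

$14,840.81

Assessed value = $844,000 × 0.48 = $405,120
Taxable value = $405,120 − $24,000 = $381,120
Holloway CSD: $381,120 × 0.0225 = $8,575.2
City of Talbot: $381,120 × 0.0129 = $4,916.448
Water District: $381,120 × 0.00354 = $1,349.1648
Total = $8,575.2 + $4,916.448 + $1,349.1648 = $14,840.8128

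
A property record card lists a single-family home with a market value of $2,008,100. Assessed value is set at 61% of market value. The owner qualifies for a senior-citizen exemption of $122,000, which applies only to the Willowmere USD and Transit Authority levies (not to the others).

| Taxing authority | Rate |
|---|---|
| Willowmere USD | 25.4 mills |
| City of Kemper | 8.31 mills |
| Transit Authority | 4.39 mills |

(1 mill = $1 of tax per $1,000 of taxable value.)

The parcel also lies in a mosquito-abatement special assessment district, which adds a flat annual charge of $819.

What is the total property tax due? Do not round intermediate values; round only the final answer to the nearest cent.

$43,854.87

Assessed value = $2,008,100 × 0.61 = $1,224,941
Willowmere USD: ($1,224,941 − $122,000) × 0.0254 = $1,102,941 × 0.0254 = $28,014.7014
City of Kemper: $1,224,941 × 0.00831 = $10,179.25971
Transit Authority: ($1,224,941 − $122,000) × 0.00439 = $1,102,941 × 0.00439 = $4,841.91099
Levies subtotal = $43,035.8721
Total = $43,035.8721 + $819 = $43,854.8721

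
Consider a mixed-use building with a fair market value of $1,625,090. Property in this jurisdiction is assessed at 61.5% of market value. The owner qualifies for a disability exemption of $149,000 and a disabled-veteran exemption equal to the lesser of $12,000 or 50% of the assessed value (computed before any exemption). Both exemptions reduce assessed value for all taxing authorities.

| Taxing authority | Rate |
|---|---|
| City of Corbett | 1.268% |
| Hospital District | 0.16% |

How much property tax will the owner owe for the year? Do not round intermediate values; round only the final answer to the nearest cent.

$11,972.79

Assessed value = $1,625,090 × 0.615 = $999,430.35
Disabled-veteran exemption = min($12,000, 50% × $999,430.35) = min($12,000, $499,715.175) = $12,000 (dollar cap binds)
Taxable value = $999,430.35 − $149,000 − $12,000 = $838,430.35
City of Corbett: $838,430.35 × 0.01268 = $10,631.296838
Hospital District: $838,430.35 × 0.0016 = $1,341.48856
Total = $11,972.785398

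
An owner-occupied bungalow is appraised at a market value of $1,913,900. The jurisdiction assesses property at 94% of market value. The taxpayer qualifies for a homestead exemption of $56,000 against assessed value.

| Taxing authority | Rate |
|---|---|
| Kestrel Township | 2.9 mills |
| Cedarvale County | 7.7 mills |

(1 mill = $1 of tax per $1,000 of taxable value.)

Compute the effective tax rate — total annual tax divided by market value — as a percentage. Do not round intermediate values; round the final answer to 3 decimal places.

0.965%

Assessed value = $1,913,900 × 0.94 = $1,799,066
Taxable value = $1,799,066 − $56,000 = $1,743,066
Kestrel Township: $1,743,066 × 0.0029 = $5,054.8914
Cedarvale County: $1,743,066 × 0.0077 = $13,421.6082
Total tax = $18,476.4996
Effective rate = $18,476.4996 ÷ $1,913,900 = 0.965% of market value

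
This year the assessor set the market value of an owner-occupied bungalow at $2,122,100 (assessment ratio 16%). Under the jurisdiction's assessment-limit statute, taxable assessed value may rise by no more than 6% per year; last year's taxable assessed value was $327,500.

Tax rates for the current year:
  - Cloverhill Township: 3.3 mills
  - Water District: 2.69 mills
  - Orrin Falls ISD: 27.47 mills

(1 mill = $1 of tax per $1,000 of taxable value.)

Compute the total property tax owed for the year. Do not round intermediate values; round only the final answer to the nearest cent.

Uncapped assessed value = $2,122,100 × 0.16 = $339,536
Cap limit = $327,500 × 1.06 = $347,150
Taxable assessed value = min($339,536, $347,150) = $339,536 (cap does not bind)
Cloverhill Township: $339,536 × 0.0033 = $1,120.4688
Water District: $339,536 × 0.00269 = $913.35184
Orrin Falls ISD: $339,536 × 0.02747 = $9,327.05392
Total = $11,360.87456

$11,360.87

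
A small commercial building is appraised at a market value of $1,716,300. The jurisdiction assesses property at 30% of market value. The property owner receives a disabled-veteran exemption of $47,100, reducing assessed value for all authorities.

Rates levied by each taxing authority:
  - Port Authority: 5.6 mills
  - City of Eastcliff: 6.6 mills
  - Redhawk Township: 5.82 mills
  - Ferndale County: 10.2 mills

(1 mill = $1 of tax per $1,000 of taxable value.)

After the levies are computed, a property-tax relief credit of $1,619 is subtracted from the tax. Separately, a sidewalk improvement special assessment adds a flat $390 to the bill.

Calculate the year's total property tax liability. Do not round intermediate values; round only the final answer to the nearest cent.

$11,972.03

Assessed value = $1,716,300 × 0.3 = $514,890
Taxable value = $514,890 − $47,100 = $467,790
Port Authority: $467,790 × 0.0056 = $2,619.624
City of Eastcliff: $467,790 × 0.0066 = $3,087.414
Redhawk Township: $467,790 × 0.00582 = $2,722.5378
Ferndale County: $467,790 × 0.0102 = $4,771.458
Levies subtotal = $13,201.0338
After credit = $13,201.0338 − $1,619 = $11,582.0338
Total = $11,582.0338 + $390 = $11,972.0338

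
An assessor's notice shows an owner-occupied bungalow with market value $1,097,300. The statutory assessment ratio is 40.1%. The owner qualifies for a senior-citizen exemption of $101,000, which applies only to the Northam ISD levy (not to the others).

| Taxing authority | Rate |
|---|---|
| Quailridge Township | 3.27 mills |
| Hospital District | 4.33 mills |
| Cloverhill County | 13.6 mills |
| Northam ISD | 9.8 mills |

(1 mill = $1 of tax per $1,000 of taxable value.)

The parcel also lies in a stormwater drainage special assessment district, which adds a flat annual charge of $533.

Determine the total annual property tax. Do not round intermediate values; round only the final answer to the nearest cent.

$13,183.74

Assessed value = $1,097,300 × 0.401 = $440,017.3
Quailridge Township: $440,017.3 × 0.00327 = $1,438.856571
Hospital District: $440,017.3 × 0.00433 = $1,905.274909
Cloverhill County: $440,017.3 × 0.0136 = $5,984.23528
Northam ISD: ($440,017.3 − $101,000) × 0.0098 = $339,017.3 × 0.0098 = $3,322.36954
Levies subtotal = $12,650.7363
Total = $12,650.7363 + $533 = $13,183.7363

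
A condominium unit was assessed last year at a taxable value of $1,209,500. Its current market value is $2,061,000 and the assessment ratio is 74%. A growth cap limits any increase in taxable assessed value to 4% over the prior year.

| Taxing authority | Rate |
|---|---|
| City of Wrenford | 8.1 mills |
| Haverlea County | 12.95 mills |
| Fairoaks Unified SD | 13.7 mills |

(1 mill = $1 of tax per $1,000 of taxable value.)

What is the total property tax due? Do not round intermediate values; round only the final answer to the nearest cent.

Uncapped assessed value = $2,061,000 × 0.74 = $1,525,140
Cap limit = $1,209,500 × 1.04 = $1,257,880
Taxable assessed value = min($1,525,140, $1,257,880) = $1,257,880 (cap binds)
City of Wrenford: $1,257,880 × 0.0081 = $10,188.828
Haverlea County: $1,257,880 × 0.01295 = $16,289.546
Fairoaks Unified SD: $1,257,880 × 0.0137 = $17,232.956
Total = $43,711.33

$43,711.33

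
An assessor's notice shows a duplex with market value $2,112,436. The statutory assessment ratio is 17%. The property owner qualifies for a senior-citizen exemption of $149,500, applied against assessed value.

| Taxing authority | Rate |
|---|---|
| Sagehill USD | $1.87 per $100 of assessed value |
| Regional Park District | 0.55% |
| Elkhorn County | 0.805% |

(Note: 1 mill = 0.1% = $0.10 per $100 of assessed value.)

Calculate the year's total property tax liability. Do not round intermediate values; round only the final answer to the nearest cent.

Assessed value = $2,112,436 × 0.17 = $359,114.12
Taxable value = $359,114.12 − $149,500 = $209,614.12
Sagehill USD: $209,614.12 × 0.0187 = $3,919.784044
Regional Park District: $209,614.12 × 0.0055 = $1,152.87766
Elkhorn County: $209,614.12 × 0.00805 = $1,687.393666
Total = $6,760.05537

$6,760.06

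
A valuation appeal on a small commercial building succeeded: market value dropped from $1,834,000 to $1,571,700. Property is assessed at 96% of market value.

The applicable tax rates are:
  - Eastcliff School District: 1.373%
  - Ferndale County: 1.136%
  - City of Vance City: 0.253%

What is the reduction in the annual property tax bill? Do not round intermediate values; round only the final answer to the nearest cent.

$6,954.94

Old assessed value = $1,834,000 × 0.96 = $1,760,640
New assessed value = $1,571,700 × 0.96 = $1,508,832
Combined rate = 0.01373 + 0.01136 + 0.00253 = 0.02762
Old tax = $1,760,640 × 0.02762 = $48,628.8768
New tax = $1,508,832 × 0.02762 = $41,673.93984
Reduction = $48,628.8768 − $41,673.93984 = $6,954.93696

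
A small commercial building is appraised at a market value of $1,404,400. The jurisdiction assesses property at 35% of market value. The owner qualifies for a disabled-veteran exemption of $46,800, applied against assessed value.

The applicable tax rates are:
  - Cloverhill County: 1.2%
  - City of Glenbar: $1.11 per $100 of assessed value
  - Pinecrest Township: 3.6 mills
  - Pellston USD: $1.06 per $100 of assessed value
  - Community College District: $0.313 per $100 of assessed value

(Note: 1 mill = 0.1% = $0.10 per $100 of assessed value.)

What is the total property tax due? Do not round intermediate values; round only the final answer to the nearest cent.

Assessed value = $1,404,400 × 0.35 = $491,540
Taxable value = $491,540 − $46,800 = $444,740
Cloverhill County: $444,740 × 0.012 = $5,336.88
City of Glenbar: $444,740 × 0.0111 = $4,936.614
Pinecrest Township: $444,740 × 0.0036 = $1,601.064
Pellston USD: $444,740 × 0.0106 = $4,714.244
Community College District: $444,740 × 0.00313 = $1,392.0362
Total = $17,980.8382

$17,980.84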